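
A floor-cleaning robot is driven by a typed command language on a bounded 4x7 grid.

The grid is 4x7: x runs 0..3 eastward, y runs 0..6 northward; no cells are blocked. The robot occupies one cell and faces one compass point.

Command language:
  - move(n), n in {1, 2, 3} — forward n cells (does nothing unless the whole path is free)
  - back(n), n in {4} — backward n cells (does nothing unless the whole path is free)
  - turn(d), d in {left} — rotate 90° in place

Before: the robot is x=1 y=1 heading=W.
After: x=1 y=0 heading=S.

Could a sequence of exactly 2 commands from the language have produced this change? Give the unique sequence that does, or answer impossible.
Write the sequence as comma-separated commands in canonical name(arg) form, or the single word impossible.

turn(left), move(1)

key: running move(1) before turn(left) would end elsewhere — order is forced
t0: x=1 y=1 heading=W
step 1 (turn(left)): x=1 y=1 heading=S
step 2 (move(1)): x=1 y=0 heading=S
all 25 alternatives checked — unique.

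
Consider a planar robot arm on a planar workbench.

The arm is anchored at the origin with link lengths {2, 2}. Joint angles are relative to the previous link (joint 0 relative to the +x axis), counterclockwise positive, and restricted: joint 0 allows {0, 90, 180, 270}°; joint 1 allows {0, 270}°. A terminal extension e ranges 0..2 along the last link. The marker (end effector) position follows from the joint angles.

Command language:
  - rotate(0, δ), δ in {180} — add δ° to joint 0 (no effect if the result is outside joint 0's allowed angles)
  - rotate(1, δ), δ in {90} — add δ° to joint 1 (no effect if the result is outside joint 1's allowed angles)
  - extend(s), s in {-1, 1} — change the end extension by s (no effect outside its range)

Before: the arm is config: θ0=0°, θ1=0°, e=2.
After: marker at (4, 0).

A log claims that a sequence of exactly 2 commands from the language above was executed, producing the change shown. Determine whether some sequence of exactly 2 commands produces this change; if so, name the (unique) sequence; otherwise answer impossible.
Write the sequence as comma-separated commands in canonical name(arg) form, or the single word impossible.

extend(-1), extend(-1)

from: config: θ0=0°, θ1=0°, e=2
[1] after extend(-1): config: θ0=0°, θ1=0°, e=1
[2] after extend(-1): config: θ0=0°, θ1=0°, e=0
no rival 2-sequence matches.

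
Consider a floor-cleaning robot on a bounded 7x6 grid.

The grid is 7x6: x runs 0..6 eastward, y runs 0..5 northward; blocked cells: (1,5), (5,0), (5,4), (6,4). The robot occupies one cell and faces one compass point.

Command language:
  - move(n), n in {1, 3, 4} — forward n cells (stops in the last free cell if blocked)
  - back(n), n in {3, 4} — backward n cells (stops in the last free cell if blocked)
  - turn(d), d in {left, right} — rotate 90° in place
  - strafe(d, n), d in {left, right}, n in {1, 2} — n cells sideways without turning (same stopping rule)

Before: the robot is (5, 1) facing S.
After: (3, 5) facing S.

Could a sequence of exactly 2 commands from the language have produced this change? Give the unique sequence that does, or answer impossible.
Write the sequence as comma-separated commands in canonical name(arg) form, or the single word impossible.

key: order matters: swapping strafe(right, 2) and back(4) lands elsewhere
initial: (5, 1) facing S
[1] after strafe(right, 2): (3, 1) facing S
[2] after back(4): (3, 5) facing S
no rival 2-sequence matches.

strafe(right, 2), back(4)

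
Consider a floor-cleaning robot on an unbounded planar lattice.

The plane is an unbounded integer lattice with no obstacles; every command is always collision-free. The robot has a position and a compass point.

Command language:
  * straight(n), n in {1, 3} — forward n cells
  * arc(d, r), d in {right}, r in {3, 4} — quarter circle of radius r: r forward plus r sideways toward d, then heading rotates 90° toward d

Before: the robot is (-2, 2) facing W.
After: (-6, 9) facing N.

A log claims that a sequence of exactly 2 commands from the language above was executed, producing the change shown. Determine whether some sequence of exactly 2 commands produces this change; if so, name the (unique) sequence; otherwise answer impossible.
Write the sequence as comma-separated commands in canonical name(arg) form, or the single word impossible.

key: cell and facing (now N) both changed — the 2 commands mix motion and turning
t0: (-2, 2) facing W
1. arc(right, 4) → (-6, 6) facing N
2. straight(3) → (-6, 9) facing N
no other 2-command option fits: unique.

arc(right, 4), straight(3)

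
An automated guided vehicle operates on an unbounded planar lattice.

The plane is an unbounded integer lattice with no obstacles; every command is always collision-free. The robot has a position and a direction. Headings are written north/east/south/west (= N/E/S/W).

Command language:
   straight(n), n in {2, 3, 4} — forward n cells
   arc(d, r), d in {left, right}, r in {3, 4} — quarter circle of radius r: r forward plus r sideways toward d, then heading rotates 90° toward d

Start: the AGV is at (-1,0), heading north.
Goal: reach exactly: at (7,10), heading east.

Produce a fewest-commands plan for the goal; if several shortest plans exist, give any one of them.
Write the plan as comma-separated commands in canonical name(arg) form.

t0: at (-1,0), heading north
t=1 straight(3) ⇒ at (-1,3), heading north
t=2 straight(3) ⇒ at (-1,6), heading north
t=3 arc(right, 4) ⇒ at (3,10), heading east
t=4 straight(4) ⇒ at (7,10), heading east
nothing shorter than 4 reaches the goal.

straight(3), straight(3), arc(right, 4), straight(4)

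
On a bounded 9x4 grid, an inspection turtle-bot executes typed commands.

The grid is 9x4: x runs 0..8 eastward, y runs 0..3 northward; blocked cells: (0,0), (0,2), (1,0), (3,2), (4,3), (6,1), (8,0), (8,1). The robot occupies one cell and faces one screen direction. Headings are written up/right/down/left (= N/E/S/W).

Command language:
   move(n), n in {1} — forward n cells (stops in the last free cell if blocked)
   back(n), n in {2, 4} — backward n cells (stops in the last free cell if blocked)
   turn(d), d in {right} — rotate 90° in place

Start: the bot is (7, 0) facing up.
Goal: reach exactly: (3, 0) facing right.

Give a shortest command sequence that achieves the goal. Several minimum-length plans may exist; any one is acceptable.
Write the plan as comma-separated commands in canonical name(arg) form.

begin: (7, 0) facing up
step 1 (turn(right)): (7, 0) facing right
step 2 (back(4)): (3, 0) facing right
shorter routes all fall short; 2 is best.

turn(right), back(4)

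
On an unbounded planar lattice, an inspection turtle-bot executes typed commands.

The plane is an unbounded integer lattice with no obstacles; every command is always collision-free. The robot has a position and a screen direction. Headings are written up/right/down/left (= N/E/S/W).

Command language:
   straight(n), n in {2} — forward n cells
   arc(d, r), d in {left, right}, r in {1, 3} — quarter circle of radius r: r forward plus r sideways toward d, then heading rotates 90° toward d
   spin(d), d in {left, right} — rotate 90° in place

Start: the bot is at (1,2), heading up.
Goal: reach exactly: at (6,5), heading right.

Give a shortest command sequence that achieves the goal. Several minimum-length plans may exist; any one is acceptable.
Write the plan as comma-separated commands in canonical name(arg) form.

arc(right, 3), straight(2)

from: at (1,2), heading up
t=1 arc(right, 3) ⇒ at (4,5), heading right
t=2 straight(2) ⇒ at (6,5), heading right
shorter routes all fall short; 2 is best.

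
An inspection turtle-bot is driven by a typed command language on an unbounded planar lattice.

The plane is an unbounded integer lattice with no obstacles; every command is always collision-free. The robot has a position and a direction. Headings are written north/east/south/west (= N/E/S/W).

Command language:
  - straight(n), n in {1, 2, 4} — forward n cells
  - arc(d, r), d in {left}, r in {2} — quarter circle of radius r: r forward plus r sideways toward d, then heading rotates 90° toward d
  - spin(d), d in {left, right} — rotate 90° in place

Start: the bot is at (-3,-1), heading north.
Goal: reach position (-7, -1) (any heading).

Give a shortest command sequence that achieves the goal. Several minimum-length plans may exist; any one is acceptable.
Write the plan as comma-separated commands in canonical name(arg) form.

arc(left, 2), arc(left, 2)

begin: at (-3,-1), heading north
1. arc(left, 2) → at (-5,1), heading west
2. arc(left, 2) → at (-7,-1), heading south
shorter routes all fall short; 2 is best.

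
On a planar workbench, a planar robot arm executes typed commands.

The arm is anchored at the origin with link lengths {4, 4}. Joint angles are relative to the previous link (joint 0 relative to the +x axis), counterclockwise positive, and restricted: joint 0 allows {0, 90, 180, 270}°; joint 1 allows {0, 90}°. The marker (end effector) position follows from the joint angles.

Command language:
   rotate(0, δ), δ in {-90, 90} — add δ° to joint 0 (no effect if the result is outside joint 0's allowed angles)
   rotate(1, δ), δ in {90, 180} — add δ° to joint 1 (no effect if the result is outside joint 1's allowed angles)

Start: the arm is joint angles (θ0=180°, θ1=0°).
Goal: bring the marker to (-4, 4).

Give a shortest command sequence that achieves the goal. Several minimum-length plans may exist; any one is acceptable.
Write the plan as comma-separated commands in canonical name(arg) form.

initial: joint angles (θ0=180°, θ1=0°)
t=1 rotate(0, -90) ⇒ joint angles (θ0=90°, θ1=0°)
t=2 rotate(1, 90) ⇒ joint angles (θ0=90°, θ1=90°)
shorter routes all fall short; 2 is best.

rotate(0, -90), rotate(1, 90)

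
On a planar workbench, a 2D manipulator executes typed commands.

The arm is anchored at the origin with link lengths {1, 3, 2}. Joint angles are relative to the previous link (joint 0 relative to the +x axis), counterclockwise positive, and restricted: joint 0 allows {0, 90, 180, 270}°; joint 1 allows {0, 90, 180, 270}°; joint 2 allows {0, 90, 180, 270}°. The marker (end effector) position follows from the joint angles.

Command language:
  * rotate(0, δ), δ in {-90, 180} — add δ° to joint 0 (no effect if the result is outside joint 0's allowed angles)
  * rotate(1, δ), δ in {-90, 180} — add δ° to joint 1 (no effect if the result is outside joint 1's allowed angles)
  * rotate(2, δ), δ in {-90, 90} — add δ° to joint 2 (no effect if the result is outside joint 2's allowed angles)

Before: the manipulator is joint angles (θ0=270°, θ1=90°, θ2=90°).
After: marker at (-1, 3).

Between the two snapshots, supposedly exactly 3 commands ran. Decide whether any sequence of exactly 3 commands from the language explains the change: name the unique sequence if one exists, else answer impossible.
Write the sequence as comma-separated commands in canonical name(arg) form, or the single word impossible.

rotate(0, -90), rotate(0, -90), rotate(0, -90)

t0: joint angles (θ0=270°, θ1=90°, θ2=90°)
t=1 rotate(0, -90) ⇒ joint angles (θ0=180°, θ1=90°, θ2=90°)
t=2 rotate(0, -90) ⇒ joint angles (θ0=90°, θ1=90°, θ2=90°)
t=3 rotate(0, -90) ⇒ joint angles (θ0=0°, θ1=90°, θ2=90°)
no other 3-command option fits: unique.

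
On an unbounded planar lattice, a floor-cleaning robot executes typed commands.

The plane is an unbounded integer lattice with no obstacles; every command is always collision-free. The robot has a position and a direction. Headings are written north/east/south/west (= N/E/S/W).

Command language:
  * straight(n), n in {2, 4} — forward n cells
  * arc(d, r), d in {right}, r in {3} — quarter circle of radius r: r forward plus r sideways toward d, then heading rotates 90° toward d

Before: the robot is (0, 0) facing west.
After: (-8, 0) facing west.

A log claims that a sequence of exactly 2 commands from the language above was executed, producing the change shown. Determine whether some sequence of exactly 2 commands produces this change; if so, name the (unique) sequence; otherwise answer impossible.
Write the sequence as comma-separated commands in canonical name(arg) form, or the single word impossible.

key: still facing W at the end — nothing in the sequence rotates
start: (0, 0) facing west
t=1 straight(4) ⇒ (-4, 0) facing west
t=2 straight(4) ⇒ (-8, 0) facing west
no rival 2-sequence matches.

straight(4), straight(4)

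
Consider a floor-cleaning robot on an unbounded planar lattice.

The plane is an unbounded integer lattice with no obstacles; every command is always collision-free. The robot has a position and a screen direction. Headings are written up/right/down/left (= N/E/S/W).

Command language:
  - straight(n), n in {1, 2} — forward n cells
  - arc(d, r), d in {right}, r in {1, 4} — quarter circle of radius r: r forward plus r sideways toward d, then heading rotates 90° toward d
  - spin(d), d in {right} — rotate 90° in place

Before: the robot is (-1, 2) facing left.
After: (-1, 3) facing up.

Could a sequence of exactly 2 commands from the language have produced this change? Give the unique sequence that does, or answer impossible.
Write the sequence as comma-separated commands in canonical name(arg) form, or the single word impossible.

spin(right), straight(1)

key: running straight(1) before spin(right) would end elsewhere — order is forced
from: (-1, 2) facing left
step 1 (spin(right)): (-1, 2) facing up
step 2 (straight(1)): (-1, 3) facing up
no other 2-command option fits: unique.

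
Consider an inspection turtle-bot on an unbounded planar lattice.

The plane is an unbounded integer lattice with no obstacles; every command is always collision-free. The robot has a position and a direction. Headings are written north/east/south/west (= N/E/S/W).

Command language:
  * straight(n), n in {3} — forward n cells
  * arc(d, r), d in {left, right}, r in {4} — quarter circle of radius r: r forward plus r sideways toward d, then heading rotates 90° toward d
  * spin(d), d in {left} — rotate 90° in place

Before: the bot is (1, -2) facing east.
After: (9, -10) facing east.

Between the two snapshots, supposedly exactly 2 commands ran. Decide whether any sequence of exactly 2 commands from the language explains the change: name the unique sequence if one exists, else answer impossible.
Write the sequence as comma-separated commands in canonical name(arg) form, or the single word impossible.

key: heading stays E — rotations cancel among the 2 commands
start: (1, -2) facing east
1. arc(right, 4) → (5, -6) facing south
2. arc(left, 4) → (9, -10) facing east
all 16 alternatives checked — unique.

arc(right, 4), arc(left, 4)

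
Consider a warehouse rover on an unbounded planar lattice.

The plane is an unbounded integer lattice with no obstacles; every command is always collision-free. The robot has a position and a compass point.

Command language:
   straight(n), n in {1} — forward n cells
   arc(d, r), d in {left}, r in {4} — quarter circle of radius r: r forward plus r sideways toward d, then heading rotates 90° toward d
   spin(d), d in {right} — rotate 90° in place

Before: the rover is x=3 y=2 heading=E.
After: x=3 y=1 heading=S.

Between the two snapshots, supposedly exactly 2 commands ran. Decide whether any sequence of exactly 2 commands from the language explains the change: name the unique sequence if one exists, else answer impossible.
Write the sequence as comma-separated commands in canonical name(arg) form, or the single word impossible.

key: running straight(1) before spin(right) would end elsewhere — order is forced
begin: x=3 y=2 heading=E
t=1 spin(right) ⇒ x=3 y=2 heading=S
t=2 straight(1) ⇒ x=3 y=1 heading=S
all 9 alternatives checked — unique.

spin(right), straight(1)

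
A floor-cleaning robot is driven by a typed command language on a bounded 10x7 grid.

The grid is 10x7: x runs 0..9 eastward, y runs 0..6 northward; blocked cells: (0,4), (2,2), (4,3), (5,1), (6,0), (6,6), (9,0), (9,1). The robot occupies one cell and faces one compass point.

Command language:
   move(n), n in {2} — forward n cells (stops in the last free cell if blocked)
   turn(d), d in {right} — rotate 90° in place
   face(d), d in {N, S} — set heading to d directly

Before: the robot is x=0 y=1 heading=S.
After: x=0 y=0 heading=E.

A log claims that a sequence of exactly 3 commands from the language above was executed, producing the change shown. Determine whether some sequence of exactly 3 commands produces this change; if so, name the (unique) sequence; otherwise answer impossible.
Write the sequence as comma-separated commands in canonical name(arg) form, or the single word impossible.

move(2), face(N), turn(right)

key: running turn(right) before move(2) would end elsewhere — order is forced
t0: x=0 y=1 heading=S
t=1 move(2) ⇒ x=0 y=0 heading=S
t=2 face(N) ⇒ x=0 y=0 heading=N
t=3 turn(right) ⇒ x=0 y=0 heading=E
no other 3-command option fits: unique.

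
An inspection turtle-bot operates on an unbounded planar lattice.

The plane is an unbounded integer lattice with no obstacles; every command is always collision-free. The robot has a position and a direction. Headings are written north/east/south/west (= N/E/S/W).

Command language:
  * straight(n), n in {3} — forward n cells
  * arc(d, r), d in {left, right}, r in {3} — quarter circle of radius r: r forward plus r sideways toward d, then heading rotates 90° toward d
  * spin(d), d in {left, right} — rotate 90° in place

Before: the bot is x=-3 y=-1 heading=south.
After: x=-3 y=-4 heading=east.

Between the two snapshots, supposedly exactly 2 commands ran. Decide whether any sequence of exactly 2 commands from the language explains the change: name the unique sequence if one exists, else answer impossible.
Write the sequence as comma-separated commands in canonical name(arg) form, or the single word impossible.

key: running spin(left) before straight(3) would end elsewhere — order is forced
from: x=-3 y=-1 heading=south
step 1 (straight(3)): x=-3 y=-4 heading=south
step 2 (spin(left)): x=-3 y=-4 heading=east
uniquely the one of 25 2-step routes that fits.

straight(3), spin(left)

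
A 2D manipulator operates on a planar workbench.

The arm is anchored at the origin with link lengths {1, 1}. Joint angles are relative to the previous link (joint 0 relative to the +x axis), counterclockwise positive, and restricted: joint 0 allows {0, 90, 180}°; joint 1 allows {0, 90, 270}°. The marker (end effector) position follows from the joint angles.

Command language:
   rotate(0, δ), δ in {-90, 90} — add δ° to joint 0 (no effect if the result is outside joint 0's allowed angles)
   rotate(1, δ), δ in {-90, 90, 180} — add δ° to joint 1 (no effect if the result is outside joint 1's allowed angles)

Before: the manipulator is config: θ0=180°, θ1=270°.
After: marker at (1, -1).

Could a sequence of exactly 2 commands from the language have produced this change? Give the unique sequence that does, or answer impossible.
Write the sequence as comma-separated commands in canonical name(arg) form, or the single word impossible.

rotate(0, -90), rotate(0, -90)

initial: config: θ0=180°, θ1=270°
step 1 (rotate(0, -90)): config: θ0=90°, θ1=270°
step 2 (rotate(0, -90)): config: θ0=0°, θ1=270°
no other 2-command option fits: unique.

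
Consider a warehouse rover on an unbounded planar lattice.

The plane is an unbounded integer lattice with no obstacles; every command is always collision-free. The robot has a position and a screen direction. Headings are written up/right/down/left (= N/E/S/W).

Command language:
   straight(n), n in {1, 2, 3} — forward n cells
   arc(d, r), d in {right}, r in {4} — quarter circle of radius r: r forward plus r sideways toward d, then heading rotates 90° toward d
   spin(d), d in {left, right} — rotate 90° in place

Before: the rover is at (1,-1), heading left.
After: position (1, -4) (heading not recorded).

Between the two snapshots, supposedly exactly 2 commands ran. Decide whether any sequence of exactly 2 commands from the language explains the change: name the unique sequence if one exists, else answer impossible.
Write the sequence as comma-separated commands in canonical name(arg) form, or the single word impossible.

key: running straight(3) before spin(left) would end elsewhere — order is forced
begin: at (1,-1), heading left
t=1 spin(left) ⇒ at (1,-1), heading down
t=2 straight(3) ⇒ at (1,-4), heading down
all 36 alternatives checked — unique.

spin(left), straight(3)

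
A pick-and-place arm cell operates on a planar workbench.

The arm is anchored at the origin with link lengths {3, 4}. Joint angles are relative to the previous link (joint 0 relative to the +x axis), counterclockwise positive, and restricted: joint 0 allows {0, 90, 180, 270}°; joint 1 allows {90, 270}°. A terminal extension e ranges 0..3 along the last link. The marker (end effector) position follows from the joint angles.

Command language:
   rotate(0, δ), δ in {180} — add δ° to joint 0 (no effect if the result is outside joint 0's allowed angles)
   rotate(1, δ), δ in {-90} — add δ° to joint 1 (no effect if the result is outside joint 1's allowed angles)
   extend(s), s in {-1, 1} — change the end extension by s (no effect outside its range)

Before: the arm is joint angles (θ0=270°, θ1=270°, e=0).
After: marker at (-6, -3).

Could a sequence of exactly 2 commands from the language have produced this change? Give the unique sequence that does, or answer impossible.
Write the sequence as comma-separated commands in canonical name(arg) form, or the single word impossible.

t0: joint angles (θ0=270°, θ1=270°, e=0)
1. extend(1) → joint angles (θ0=270°, θ1=270°, e=1)
2. extend(1) → joint angles (θ0=270°, θ1=270°, e=2)
no rival 2-sequence matches.

extend(1), extend(1)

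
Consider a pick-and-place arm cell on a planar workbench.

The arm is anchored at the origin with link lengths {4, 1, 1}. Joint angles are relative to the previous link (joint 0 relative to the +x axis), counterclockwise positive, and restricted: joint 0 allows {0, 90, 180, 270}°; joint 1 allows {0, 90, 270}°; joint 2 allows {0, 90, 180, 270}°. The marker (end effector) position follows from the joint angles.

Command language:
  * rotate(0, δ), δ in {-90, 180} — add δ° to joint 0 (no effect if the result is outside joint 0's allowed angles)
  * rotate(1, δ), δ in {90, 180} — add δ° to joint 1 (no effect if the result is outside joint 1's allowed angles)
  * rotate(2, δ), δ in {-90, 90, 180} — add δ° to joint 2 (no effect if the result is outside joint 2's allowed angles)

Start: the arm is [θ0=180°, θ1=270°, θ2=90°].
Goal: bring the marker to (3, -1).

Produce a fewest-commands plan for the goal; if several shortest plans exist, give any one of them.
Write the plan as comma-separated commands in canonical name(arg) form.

t0: [θ0=180°, θ1=270°, θ2=90°]
[1] after rotate(2, 180): [θ0=180°, θ1=270°, θ2=270°]
[2] after rotate(0, 180): [θ0=0°, θ1=270°, θ2=270°]
shorter routes all fall short; 2 is best.

rotate(2, 180), rotate(0, 180)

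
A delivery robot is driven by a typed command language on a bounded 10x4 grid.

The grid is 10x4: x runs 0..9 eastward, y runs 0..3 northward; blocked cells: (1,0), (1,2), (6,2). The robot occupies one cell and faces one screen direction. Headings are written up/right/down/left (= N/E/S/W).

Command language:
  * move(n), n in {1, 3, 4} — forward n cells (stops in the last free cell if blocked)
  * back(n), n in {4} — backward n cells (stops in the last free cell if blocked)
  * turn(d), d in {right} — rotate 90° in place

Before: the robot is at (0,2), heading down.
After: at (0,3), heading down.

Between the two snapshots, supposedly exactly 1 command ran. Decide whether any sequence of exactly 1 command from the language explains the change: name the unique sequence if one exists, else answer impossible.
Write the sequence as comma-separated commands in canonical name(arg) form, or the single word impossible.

back(4)

key: back(4) runs into the grid edge before its full distance
from: at (0,2), heading down
t=1 back(4) ⇒ at (0,3), heading down
uniquely the one of 5 1-step routes that fits.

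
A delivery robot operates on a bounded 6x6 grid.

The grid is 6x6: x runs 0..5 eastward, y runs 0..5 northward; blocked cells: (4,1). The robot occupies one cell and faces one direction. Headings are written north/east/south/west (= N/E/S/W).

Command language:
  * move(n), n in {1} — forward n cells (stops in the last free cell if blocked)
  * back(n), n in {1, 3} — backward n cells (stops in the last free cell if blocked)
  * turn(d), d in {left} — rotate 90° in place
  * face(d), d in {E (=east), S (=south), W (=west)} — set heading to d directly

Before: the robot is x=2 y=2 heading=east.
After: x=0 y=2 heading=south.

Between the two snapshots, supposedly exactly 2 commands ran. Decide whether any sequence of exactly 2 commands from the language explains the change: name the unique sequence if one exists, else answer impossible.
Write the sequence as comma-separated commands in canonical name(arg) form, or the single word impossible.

back(3), face(S)

key: cell and facing (now S) both changed — the 2 commands mix motion and turning
t0: x=2 y=2 heading=east
1. back(3) → x=0 y=2 heading=east
2. face(S) → x=0 y=2 heading=south
uniquely the one of 49 2-step routes that fits.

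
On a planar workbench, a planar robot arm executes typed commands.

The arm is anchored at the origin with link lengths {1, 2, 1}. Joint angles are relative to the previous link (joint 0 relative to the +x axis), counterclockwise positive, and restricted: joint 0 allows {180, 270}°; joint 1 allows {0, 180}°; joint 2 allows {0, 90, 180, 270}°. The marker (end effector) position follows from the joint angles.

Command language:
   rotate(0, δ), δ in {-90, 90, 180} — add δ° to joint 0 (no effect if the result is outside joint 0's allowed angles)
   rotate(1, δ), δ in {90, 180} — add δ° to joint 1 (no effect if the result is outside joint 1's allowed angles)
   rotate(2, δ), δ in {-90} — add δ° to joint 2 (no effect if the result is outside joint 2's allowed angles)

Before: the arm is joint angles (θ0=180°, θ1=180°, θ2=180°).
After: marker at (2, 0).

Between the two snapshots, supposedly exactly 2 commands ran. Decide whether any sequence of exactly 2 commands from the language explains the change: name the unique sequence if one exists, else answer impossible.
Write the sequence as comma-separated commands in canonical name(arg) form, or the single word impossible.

rotate(2, -90), rotate(2, -90)

begin: joint angles (θ0=180°, θ1=180°, θ2=180°)
[1] after rotate(2, -90): joint angles (θ0=180°, θ1=180°, θ2=90°)
[2] after rotate(2, -90): joint angles (θ0=180°, θ1=180°, θ2=0°)
no rival 2-sequence matches.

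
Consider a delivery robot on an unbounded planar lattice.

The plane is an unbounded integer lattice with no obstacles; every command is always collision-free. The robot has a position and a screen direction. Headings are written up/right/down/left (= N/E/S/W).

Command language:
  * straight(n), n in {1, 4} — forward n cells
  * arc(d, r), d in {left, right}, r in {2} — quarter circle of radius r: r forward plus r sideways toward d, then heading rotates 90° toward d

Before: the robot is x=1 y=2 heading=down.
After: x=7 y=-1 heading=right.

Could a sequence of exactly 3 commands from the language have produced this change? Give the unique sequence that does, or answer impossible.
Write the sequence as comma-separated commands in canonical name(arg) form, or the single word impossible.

key: running straight(4) before straight(1) would end elsewhere — order is forced
from: x=1 y=2 heading=down
t=1 straight(1) ⇒ x=1 y=1 heading=down
t=2 arc(left, 2) ⇒ x=3 y=-1 heading=right
t=3 straight(4) ⇒ x=7 y=-1 heading=right
uniquely the one of 64 3-step routes that fits.

straight(1), arc(left, 2), straight(4)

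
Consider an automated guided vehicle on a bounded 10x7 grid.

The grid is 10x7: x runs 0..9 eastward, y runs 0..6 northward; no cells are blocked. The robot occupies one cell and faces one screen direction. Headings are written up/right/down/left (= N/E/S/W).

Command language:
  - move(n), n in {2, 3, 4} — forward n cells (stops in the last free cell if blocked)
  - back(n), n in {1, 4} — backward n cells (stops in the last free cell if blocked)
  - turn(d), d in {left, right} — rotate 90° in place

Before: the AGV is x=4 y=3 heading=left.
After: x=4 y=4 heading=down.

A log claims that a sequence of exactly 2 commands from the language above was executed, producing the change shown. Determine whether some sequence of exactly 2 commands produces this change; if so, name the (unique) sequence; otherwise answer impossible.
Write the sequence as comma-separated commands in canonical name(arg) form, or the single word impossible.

turn(left), back(1)

key: order matters: swapping turn(left) and back(1) lands elsewhere
from: x=4 y=3 heading=left
step 1 (turn(left)): x=4 y=3 heading=down
step 2 (back(1)): x=4 y=4 heading=down
no other 2-command option fits: unique.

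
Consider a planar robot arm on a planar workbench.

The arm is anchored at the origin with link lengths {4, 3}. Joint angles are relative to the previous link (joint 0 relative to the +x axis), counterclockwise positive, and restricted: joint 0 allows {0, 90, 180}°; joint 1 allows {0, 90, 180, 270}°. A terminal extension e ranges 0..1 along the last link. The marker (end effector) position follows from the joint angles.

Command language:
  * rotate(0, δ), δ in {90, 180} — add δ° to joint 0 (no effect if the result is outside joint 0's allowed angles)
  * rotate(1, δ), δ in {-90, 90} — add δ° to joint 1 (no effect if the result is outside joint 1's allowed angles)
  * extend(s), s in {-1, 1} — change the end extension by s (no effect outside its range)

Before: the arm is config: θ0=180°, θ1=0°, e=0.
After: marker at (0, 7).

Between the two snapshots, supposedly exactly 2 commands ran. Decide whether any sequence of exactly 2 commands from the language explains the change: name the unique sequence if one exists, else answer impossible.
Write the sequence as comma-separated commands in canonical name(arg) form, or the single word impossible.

key: running rotate(0, 90) before rotate(0, 180) would end elsewhere — order is forced
start: config: θ0=180°, θ1=0°, e=0
1. rotate(0, 180) → config: θ0=0°, θ1=0°, e=0
2. rotate(0, 90) → config: θ0=90°, θ1=0°, e=0
all 36 alternatives checked — unique.

rotate(0, 180), rotate(0, 90)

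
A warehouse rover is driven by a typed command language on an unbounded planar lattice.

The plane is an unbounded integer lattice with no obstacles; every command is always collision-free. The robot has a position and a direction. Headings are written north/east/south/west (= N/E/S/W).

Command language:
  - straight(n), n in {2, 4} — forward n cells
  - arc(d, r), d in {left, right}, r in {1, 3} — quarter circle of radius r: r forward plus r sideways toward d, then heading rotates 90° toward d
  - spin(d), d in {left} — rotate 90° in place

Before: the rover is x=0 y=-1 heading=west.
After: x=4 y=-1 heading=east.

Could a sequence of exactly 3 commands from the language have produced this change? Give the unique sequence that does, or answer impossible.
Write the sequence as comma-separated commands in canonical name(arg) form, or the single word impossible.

key: position moved to (4,-1) AND the heading swung to E — translation plus rotation needed
t0: x=0 y=-1 heading=west
step 1 (spin(left)): x=0 y=-1 heading=south
step 2 (spin(left)): x=0 y=-1 heading=east
step 3 (straight(4)): x=4 y=-1 heading=east
all 343 alternatives checked — unique.

spin(left), spin(left), straight(4)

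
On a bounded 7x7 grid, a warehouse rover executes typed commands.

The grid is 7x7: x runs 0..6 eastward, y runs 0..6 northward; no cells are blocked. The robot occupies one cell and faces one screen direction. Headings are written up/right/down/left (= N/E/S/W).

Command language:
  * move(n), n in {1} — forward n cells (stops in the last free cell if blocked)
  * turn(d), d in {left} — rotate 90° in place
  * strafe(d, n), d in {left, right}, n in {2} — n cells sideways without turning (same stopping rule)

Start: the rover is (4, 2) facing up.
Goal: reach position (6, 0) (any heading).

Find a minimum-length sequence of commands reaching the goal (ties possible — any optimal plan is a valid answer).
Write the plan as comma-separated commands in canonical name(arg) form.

start: (4, 2) facing up
step 1 (strafe(right, 2)): (6, 2) facing up
step 2 (turn(left)): (6, 2) facing left
step 3 (strafe(left, 2)): (6, 0) facing left
shorter routes all fall short; 3 is best.

strafe(right, 2), turn(left), strafe(left, 2)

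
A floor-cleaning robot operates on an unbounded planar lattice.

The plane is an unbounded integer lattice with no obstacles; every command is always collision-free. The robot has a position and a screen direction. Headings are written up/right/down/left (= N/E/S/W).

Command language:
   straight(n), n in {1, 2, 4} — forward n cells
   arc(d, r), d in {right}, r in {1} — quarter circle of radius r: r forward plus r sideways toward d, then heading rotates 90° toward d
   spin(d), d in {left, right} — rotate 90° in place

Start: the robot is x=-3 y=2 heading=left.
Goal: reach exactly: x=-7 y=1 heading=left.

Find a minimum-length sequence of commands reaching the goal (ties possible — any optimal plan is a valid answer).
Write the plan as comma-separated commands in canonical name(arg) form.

straight(2), spin(left), arc(right, 1), straight(1)

from: x=-3 y=2 heading=left
1. straight(2) → x=-5 y=2 heading=left
2. spin(left) → x=-5 y=2 heading=down
3. arc(right, 1) → x=-6 y=1 heading=left
4. straight(1) → x=-7 y=1 heading=left
minimal: 4 command(s), checked below 4.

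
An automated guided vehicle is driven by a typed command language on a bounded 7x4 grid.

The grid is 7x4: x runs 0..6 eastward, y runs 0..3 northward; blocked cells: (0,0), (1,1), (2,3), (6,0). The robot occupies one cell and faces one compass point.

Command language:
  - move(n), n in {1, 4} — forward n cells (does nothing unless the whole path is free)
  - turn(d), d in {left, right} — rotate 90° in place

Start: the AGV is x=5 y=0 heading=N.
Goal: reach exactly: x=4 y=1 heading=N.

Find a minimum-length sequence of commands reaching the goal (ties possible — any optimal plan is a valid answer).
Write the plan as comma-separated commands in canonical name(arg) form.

initial: x=5 y=0 heading=N
step 1 (turn(left)): x=5 y=0 heading=W
step 2 (move(1)): x=4 y=0 heading=W
step 3 (turn(right)): x=4 y=0 heading=N
step 4 (move(1)): x=4 y=1 heading=N
nothing shorter than 4 reaches the goal.

turn(left), move(1), turn(right), move(1)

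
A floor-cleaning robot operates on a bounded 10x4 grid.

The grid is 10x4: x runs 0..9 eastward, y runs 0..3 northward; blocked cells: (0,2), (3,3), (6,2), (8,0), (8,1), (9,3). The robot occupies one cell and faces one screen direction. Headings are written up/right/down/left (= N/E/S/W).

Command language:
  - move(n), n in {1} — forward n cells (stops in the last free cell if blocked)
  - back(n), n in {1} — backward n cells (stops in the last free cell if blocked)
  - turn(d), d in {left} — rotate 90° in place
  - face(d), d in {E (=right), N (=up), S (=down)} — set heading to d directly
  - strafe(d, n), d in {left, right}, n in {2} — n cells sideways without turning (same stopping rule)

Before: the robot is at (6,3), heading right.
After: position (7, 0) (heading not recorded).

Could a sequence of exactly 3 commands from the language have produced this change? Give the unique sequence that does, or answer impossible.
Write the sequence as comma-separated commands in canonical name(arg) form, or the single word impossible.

move(1), strafe(right, 2), strafe(right, 2)

key: running strafe(right, 2) before move(1) would end elsewhere — order is forced
begin: at (6,3), heading right
1. move(1) → at (7,3), heading right
2. strafe(right, 2) → at (7,1), heading right
3. strafe(right, 2) → at (7,0), heading right
no rival 3-sequence matches.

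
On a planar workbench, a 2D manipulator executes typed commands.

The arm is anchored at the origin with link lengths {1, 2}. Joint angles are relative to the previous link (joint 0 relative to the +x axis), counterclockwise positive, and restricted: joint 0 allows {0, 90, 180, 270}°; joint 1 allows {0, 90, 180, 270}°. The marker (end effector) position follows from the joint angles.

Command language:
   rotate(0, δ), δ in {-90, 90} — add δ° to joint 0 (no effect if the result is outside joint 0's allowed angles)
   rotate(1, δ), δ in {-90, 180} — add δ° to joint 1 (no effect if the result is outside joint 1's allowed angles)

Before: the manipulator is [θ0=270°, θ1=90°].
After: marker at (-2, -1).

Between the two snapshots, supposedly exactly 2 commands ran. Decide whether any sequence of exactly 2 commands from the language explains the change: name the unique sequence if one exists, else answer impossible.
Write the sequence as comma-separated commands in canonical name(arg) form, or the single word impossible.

rotate(1, -90), rotate(1, -90)

initial: [θ0=270°, θ1=90°]
[1] after rotate(1, -90): [θ0=270°, θ1=0°]
[2] after rotate(1, -90): [θ0=270°, θ1=270°]
no other 2-command option fits: unique.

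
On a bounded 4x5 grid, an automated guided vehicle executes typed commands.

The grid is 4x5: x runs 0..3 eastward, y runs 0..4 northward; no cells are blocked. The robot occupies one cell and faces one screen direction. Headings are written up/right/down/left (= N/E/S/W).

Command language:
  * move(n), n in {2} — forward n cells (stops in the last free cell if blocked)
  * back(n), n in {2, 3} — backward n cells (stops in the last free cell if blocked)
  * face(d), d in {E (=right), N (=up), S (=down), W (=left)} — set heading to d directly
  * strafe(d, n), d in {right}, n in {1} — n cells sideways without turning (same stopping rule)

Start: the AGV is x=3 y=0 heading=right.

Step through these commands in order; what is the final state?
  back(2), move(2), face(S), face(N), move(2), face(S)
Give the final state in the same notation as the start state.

x=3 y=2 heading=down

begin: x=3 y=0 heading=right
step 1 (back(2)): x=1 y=0 heading=right
step 2 (move(2)): x=3 y=0 heading=right
step 3 (face(S)): x=3 y=0 heading=down
step 4 (face(N)): x=3 y=0 heading=up
step 5 (move(2)): x=3 y=2 heading=up
step 6 (face(S)): x=3 y=2 heading=down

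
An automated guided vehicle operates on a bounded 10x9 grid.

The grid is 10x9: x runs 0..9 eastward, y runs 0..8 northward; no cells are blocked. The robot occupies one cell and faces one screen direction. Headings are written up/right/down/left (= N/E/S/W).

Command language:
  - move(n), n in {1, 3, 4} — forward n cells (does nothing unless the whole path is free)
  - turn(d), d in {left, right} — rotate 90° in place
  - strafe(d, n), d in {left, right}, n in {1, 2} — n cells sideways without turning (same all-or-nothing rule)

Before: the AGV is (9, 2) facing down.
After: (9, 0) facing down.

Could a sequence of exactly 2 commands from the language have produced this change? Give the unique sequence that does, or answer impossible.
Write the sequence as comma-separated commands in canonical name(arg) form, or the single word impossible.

move(1), move(1)

key: heading stays S — no command in the sequence turns
initial: (9, 2) facing down
t=1 move(1) ⇒ (9, 1) facing down
t=2 move(1) ⇒ (9, 0) facing down
uniquely the one of 81 2-step routes that fits.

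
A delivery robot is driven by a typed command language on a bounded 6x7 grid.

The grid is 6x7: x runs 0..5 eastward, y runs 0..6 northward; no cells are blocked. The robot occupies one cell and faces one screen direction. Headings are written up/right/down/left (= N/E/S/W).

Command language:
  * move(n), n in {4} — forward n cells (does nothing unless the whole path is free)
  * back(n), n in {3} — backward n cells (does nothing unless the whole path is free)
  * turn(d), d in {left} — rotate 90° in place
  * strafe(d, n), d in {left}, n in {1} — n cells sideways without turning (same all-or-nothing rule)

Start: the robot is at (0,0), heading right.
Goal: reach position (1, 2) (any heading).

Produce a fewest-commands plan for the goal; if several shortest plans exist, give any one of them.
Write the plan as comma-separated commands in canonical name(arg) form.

from: at (0,0), heading right
[1] after move(4): at (4,0), heading right
[2] after back(3): at (1,0), heading right
[3] after strafe(left, 1): at (1,1), heading right
[4] after strafe(left, 1): at (1,2), heading right
minimal: 4 command(s), checked below 4.

move(4), back(3), strafe(left, 1), strafe(left, 1)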